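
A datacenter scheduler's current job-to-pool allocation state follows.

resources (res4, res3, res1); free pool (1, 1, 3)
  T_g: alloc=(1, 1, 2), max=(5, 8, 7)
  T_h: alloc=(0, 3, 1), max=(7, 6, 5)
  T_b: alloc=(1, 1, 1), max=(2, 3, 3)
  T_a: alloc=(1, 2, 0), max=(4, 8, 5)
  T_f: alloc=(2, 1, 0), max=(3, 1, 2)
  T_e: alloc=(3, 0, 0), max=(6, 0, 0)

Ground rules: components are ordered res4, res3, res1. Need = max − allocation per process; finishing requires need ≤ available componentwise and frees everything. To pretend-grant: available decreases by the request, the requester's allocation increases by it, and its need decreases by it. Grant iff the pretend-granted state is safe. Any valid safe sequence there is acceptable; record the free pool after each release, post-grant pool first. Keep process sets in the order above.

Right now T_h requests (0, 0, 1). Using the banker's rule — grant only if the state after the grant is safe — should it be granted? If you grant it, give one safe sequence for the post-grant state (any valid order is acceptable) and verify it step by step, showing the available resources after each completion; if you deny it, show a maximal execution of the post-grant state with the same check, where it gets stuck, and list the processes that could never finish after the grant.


GRANT: granting preserves safety; a valid post-grant sequence is T_f, T_b, T_e, T_h, T_a, T_g.
Key observation: the transfer keeps a workable pool ((1, 1, 2)); T_f starts the safe sequence.
Step-by-step check of the post-grant state:
  pool = (1, 1, 2)
  T_f: need (1, 0, 2) fits (1, 1, 2); releases (2, 1, 0), pool now (3, 2, 2)
  T_b: need (1, 2, 2) fits (3, 2, 2); releases (1, 1, 1), pool now (4, 3, 3)
  T_e: need (3, 0, 0) fits (4, 3, 3); releases (3, 0, 0), pool now (7, 3, 3)
  T_h: need (7, 3, 3) fits (7, 3, 3); releases (0, 3, 2), pool now (7, 6, 5)
  T_a: need (3, 6, 5) fits (7, 6, 5); releases (1, 2, 0), pool now (8, 8, 5)
  T_g: need (4, 7, 5) fits (8, 8, 5); releases (1, 1, 2), pool now (9, 9, 7)


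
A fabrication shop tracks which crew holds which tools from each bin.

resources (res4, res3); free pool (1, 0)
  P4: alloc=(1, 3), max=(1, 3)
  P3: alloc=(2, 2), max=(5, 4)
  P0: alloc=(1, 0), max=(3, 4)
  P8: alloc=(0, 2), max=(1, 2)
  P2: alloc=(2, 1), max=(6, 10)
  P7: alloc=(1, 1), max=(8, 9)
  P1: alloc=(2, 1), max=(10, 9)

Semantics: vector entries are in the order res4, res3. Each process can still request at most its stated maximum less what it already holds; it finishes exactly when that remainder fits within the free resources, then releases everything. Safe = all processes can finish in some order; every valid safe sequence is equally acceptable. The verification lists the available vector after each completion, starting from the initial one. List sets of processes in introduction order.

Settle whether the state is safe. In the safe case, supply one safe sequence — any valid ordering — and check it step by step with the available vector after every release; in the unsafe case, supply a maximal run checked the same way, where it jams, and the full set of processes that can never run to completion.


The state is UNSAFE.
Key observation: res3 is the bottleneck — with P8, P4, P0, P3 done the pool holds (5, 7), short of every remaining need.
The run P8, P4, P0, P3 cannot be extended any further. Verifying each step:
  pool = (1, 0)
  P8 needs (1, 0) <= (1, 0) -> finishes; pool += (0, 2) = (1, 2)
  P4 needs (0, 0) <= (1, 2) -> finishes; pool += (1, 3) = (2, 5)
  P0 needs (2, 4) <= (2, 5) -> finishes; pool += (1, 0) = (3, 5)
  P3 needs (3, 2) <= (3, 5) -> finishes; pool += (2, 2) = (5, 7)
  blocked: P2 wants (4, 9), pool (5, 7) — not enough res3
  blocked: P7 wants (7, 8), pool (5, 7) — not enough res4 and res3
  blocked: P1 wants (8, 8), pool (5, 7) — not enough res4 and res3
Permanently blocked: P2, P7 and P1.


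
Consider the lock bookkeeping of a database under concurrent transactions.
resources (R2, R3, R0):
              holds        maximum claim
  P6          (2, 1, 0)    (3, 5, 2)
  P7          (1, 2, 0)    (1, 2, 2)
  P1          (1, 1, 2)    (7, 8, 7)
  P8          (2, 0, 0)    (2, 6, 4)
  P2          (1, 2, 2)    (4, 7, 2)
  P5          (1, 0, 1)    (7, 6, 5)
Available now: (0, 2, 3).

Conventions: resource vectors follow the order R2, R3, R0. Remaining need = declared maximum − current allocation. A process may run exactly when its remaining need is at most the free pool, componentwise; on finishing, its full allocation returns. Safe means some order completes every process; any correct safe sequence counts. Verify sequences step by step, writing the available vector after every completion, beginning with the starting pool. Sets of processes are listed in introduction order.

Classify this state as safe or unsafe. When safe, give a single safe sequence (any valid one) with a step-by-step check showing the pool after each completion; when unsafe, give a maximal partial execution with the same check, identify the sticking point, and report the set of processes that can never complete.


SAFE, for example via the order P7, P6, P2, P8, P5, P1.
Key observation: reading the order forward, P6 is the first process whose need (1, 4, 2) meets the free pool (1, 4, 3) exactly on a resource it requests.
Step-by-step check:
  pool = (0, 2, 3)
  P7: need (0, 0, 2) fits (0, 2, 3); releases (1, 2, 0), pool now (1, 4, 3)
  P6: need (1, 4, 2) fits (1, 4, 3); releases (2, 1, 0), pool now (3, 5, 3)
  P2: need (3, 5, 0) fits (3, 5, 3); releases (1, 2, 2), pool now (4, 7, 5)
  P8: need (0, 6, 4) fits (4, 7, 5); releases (2, 0, 0), pool now (6, 7, 5)
  P5: need (6, 6, 4) fits (6, 7, 5); releases (1, 0, 1), pool now (7, 7, 6)
  P1: need (6, 7, 5) fits (7, 7, 6); releases (1, 1, 2), pool now (8, 8, 8)


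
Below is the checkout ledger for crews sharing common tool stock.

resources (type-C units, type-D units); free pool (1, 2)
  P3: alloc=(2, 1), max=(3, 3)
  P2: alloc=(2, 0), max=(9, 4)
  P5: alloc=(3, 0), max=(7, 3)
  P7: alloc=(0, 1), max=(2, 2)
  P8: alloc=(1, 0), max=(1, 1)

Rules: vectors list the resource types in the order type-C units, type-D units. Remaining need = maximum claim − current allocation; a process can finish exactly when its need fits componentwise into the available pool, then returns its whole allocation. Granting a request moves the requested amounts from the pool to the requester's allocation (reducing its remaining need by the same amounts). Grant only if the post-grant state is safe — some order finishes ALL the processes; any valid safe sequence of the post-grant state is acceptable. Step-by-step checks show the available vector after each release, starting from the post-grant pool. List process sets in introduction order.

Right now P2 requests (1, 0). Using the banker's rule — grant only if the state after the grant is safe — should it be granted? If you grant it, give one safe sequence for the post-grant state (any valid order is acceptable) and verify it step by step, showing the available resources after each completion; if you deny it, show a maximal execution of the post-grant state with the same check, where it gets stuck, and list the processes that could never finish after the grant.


DENY — the pretend-granted state is unsafe.
Key observation: after P8, P3, P7 complete, (3, 4) is the best the pool ever gets, yet each leftover process wants more type-C units.
Pretend the grant happened; the run P8, P3, P7 goes as far as possible. Check, step by step:
  pool = (0, 2)
  P8 needs (0, 1) <= (0, 2) -> finishes; pool += (1, 0) = (1, 2)
  P3 needs (1, 2) <= (1, 2) -> finishes; pool += (2, 1) = (3, 3)
  P7 needs (2, 1) <= (3, 3) -> finishes; pool += (0, 1) = (3, 4)
  P2 cannot run: need (6, 4) vs free (3, 4) (insufficient type-C units)
  P5 cannot run: need (4, 3) vs free (3, 4) (insufficient type-C units)
Post-grant, the permanently blocked set is P2 and P5.


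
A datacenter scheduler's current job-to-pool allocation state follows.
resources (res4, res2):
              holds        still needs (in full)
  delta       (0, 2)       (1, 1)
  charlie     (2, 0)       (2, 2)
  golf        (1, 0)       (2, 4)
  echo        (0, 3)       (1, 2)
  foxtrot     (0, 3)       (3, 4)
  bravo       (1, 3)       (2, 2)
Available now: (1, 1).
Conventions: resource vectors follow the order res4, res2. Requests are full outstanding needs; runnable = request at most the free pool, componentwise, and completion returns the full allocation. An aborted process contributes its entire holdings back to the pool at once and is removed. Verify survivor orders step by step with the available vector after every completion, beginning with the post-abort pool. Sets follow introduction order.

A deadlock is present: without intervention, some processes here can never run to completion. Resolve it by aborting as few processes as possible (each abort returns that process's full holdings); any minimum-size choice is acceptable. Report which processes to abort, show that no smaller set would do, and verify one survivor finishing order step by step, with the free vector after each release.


Minimum abort set: golf.
Key observation: aborting golf returns (1, 0), and charlie — hopeless before — runs at step 3 with the returned capacity in the pool.
No smaller set exists: with zero aborts the deadlock remains.
The survivors complete as delta, echo, charlie, bravo, foxtrot. Check, step by step (starting from the post-abort pool):
  pool = (2, 1)
  delta needs (1, 1) <= (2, 1) -> finishes; pool += (0, 2) = (2, 3)
  echo needs (1, 2) <= (2, 3) -> finishes; pool += (0, 3) = (2, 6)
  charlie needs (2, 2) <= (2, 6) -> finishes; pool += (2, 0) = (4, 6)
  bravo needs (2, 2) <= (4, 6) -> finishes; pool += (1, 3) = (5, 9)
  foxtrot needs (3, 4) <= (5, 9) -> finishes; pool += (0, 3) = (5, 12)


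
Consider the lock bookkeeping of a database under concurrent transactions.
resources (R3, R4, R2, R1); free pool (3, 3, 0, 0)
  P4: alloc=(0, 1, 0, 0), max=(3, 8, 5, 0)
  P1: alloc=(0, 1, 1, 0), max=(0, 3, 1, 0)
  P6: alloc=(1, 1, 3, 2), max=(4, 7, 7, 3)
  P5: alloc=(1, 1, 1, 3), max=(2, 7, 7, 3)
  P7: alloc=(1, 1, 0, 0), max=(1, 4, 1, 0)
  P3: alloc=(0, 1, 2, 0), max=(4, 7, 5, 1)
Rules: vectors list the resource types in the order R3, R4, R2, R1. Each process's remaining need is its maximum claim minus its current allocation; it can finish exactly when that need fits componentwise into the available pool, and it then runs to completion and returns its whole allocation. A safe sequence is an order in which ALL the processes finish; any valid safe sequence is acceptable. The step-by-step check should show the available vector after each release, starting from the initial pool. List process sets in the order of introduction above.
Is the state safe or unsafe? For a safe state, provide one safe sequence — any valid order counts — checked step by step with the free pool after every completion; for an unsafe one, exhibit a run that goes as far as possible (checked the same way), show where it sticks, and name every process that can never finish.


UNSAFE — no complete ordering exists.
Key observation: once P1, P7 finish, the pool peaks at (4, 5, 1, 0) — and every remaining process still needs more R4 than that.
A maximal execution: P1, P7 — then nothing else fits. Check, step by step:
  pool = (3, 3, 0, 0)
  run P1 (needs (0, 2, 0, 0), free (3, 3, 0, 0)); after release of (0, 1, 1, 0) the pool is (3, 4, 1, 0)
  run P7 (needs (0, 3, 1, 0), free (3, 4, 1, 0)); after release of (1, 1, 0, 0) the pool is (4, 5, 1, 0)
  P4 cannot run: need (3, 7, 5, 0) vs free (4, 5, 1, 0) (insufficient R4 and R2)
  P6 cannot run: need (3, 6, 4, 1) vs free (4, 5, 1, 0) (insufficient R4, R2 and R1)
  P5 cannot run: need (1, 6, 6, 0) vs free (4, 5, 1, 0) (insufficient R4 and R2)
  P3 cannot run: need (4, 6, 3, 1) vs free (4, 5, 1, 0) (insufficient R4, R2 and R1)
Processes that can never finish: P4, P6, P5 and P3.


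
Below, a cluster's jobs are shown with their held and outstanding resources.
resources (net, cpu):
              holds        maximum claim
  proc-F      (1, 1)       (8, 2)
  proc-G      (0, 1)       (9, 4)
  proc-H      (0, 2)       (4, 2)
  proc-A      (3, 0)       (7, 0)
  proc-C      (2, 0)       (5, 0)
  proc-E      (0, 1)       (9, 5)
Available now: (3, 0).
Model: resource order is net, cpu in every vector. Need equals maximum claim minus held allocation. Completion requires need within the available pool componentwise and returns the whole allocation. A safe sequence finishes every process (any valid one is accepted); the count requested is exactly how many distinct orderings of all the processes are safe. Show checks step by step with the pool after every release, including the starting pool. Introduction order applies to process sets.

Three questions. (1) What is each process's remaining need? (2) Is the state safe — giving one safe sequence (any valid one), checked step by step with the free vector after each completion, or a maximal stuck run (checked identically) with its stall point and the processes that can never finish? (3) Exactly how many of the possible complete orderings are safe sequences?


(1) Remaining need (order net, cpu):
  proc-F: (7, 1)
  proc-G: (9, 3)
  proc-H: (4, 0)
  proc-A: (4, 0)
  proc-C: (3, 0)
  proc-E: (9, 4)
(2) SAFE, for example via the order proc-C, proc-H, proc-A, proc-F, proc-G, proc-E.
Key observation: at proc-C the run first touches a limit — (3, 0) against (3, 0), exact on a resource it actually requests.
Step-by-step check:
  pool = (3, 0)
  proc-C needs (3, 0) <= (3, 0) -> finishes; pool += (2, 0) = (5, 0)
  proc-H needs (4, 0) <= (5, 0) -> finishes; pool += (0, 2) = (5, 2)
  proc-A needs (4, 0) <= (5, 2) -> finishes; pool += (3, 0) = (8, 2)
  proc-F needs (7, 1) <= (8, 2) -> finishes; pool += (1, 1) = (9, 3)
  proc-G needs (9, 3) <= (9, 3) -> finishes; pool += (0, 1) = (9, 4)
  proc-E needs (9, 4) <= (9, 4) -> finishes; pool += (0, 1) = (9, 5)
(3) Precisely 2 of the possible complete orderings are safe sequences.


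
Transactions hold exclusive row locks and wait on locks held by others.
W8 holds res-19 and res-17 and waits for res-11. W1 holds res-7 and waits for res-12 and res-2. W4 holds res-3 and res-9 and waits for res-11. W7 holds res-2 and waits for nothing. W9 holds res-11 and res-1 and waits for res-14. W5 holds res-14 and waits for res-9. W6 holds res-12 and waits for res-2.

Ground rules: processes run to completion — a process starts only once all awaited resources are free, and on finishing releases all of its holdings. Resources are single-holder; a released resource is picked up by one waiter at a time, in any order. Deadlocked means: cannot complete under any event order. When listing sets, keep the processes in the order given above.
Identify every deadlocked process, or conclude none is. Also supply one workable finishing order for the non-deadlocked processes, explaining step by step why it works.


Deadlocked: W8, W4, W9 and W5.
Key observation: nobody on the ring W9 -> W5 -> W4 -> W9 can start until another member finishes, which never happens; W8 waits into the deadlock from upstream.
The rest can finish in the order W7, W6, W1.
Verifying each step:
  W7: no waits; runs immediately, freeing res-2
  W6 waits on res-2 — all released -> runs and releases res-12
  W1 waits on res-12 and res-2 — all released -> runs and releases res-7


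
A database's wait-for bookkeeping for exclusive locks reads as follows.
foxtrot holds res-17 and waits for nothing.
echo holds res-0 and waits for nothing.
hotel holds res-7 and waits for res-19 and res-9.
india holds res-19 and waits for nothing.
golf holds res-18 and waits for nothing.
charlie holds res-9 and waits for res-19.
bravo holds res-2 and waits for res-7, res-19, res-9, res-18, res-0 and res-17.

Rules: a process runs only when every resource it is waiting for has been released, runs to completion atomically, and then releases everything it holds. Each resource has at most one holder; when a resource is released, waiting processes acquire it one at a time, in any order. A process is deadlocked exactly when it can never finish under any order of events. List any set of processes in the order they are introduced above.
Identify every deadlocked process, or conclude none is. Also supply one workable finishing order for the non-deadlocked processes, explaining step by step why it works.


Nothing here is deadlocked.
Key observation: although several processes wait, no cycle exists — each chain bottoms out at a free runner.
A valid finishing order for the others: india, foxtrot, charlie, hotel, golf, echo, bravo.
Verifying each step:
  india: no waits; runs immediately, freeing res-19
  foxtrot: no waits; runs immediately, freeing res-17
  run charlie (all its waits — res-19 — are resolved); releases res-9
  run hotel (all its waits — res-19 and res-9 — are resolved); releases res-7
  golf: no waits; runs immediately, freeing res-18
  echo: no waits; runs immediately, freeing res-0
  run bravo (all its waits — res-7, res-19, res-9, res-18, res-0 and res-17 — are resolved); releases res-2


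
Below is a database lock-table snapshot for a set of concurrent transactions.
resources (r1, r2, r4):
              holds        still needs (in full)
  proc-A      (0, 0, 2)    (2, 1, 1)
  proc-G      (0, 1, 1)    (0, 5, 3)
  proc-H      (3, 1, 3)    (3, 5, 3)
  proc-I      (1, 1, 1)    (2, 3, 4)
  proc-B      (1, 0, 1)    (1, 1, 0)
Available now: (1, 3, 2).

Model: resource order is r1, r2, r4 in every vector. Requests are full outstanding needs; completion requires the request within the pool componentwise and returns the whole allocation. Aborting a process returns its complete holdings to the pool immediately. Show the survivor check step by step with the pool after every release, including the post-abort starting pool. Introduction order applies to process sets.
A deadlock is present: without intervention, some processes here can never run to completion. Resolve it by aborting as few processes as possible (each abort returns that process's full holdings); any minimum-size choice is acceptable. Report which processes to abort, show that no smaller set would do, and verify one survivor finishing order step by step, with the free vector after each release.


The answer: abort proc-H.
Key observation: proc-G could never have finished before the abort; with (3, 1, 3) returned by proc-H, it fits at step 2.
Why nothing smaller works: aborting no one leaves the state deadlocked as given.
The survivors complete as proc-I, proc-G, proc-B, proc-A. Step-by-step check (starting from the post-abort pool):
  pool = (4, 4, 5)
  proc-I needs (2, 3, 4) <= (4, 4, 5) -> finishes; pool += (1, 1, 1) = (5, 5, 6)
  proc-G needs (0, 5, 3) <= (5, 5, 6) -> finishes; pool += (0, 1, 1) = (5, 6, 7)
  proc-B needs (1, 1, 0) <= (5, 6, 7) -> finishes; pool += (1, 0, 1) = (6, 6, 8)
  proc-A needs (2, 1, 1) <= (6, 6, 8) -> finishes; pool += (0, 0, 2) = (6, 6, 10)


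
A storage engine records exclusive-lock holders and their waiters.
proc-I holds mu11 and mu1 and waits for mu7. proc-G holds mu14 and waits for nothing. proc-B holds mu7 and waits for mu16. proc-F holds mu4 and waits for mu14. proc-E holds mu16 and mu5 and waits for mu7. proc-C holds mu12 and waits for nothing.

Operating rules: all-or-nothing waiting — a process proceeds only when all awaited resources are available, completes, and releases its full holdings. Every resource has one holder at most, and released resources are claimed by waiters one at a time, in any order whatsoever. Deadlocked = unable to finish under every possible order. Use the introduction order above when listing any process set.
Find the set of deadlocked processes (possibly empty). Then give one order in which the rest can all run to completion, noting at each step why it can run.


The deadlocked set is proc-I, proc-B and proc-E.
Key observation: the wait chain closes on itself along proc-B -> proc-E -> proc-B; proc-I waits into the deadlock from upstream.
A valid finishing order for the others: proc-G, proc-C, proc-F.
Walking it through:
  run proc-G (it waits on nothing); releases mu14
  run proc-C (it waits on nothing); releases mu12
  run proc-F (all its waits — mu14 — are resolved); releases mu4


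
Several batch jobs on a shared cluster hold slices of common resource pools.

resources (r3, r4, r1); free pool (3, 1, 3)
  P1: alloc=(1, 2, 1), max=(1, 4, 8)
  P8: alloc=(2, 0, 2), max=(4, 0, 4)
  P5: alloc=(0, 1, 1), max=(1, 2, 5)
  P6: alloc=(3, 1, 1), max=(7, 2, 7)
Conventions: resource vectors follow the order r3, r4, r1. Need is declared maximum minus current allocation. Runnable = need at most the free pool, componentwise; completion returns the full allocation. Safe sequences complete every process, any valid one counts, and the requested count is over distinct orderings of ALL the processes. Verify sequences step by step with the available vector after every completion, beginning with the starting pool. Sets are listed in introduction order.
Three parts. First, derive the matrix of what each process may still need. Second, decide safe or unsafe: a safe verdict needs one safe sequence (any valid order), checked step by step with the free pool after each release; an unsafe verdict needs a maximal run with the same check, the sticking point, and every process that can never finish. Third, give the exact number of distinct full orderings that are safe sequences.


(1) Need matrix, components ordered r3, r4, r1:
  P1: (0, 2, 7)
  P8: (2, 0, 2)
  P5: (1, 1, 4)
  P6: (4, 1, 6)
(2) SAFE — a valid safe sequence is P8, P5, P6, P1.
Key observation: at P5 the run first touches a limit — (1, 1, 4) against (5, 1, 5), exact on a resource it actually requests.
Walking it through:
  pool = (3, 1, 3)
  P8 needs (2, 0, 2) <= (3, 1, 3) -> finishes; pool += (2, 0, 2) = (5, 1, 5)
  P5 needs (1, 1, 4) <= (5, 1, 5) -> finishes; pool += (0, 1, 1) = (5, 2, 6)
  P6 needs (4, 1, 6) <= (5, 2, 6) -> finishes; pool += (3, 1, 1) = (8, 3, 7)
  P1 needs (0, 2, 7) <= (8, 3, 7) -> finishes; pool += (1, 2, 1) = (9, 5, 8)
(3) The exact count: 1 of the possible complete orderings is a safe sequence.


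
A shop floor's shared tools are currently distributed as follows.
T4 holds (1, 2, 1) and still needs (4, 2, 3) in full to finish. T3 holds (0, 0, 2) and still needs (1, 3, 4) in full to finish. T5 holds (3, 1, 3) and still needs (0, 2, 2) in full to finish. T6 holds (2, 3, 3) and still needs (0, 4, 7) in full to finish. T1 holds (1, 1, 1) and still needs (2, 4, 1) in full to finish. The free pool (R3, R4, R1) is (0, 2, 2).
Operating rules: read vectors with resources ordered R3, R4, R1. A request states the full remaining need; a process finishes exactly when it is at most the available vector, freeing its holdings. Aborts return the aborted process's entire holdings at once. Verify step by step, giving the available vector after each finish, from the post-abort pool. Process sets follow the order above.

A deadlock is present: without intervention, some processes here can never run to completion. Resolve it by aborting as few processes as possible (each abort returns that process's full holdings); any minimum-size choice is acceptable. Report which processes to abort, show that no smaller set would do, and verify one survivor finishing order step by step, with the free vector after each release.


The answer: abort T6.
Key observation: before aborting T6, T1 was permanently blocked — no order could ever run it; afterwards it completes at step 1.
No smaller set exists: with zero aborts the deadlock remains.
The survivors complete as T1, T5, T4, T3. Verifying each step (starting from the post-abort pool):
  pool = (2, 5, 5)
  T1: need (2, 4, 1) fits (2, 5, 5); releases (1, 1, 1), pool now (3, 6, 6)
  T5: need (0, 2, 2) fits (3, 6, 6); releases (3, 1, 3), pool now (6, 7, 9)
  T4: need (4, 2, 3) fits (6, 7, 9); releases (1, 2, 1), pool now (7, 9, 10)
  T3: need (1, 3, 4) fits (7, 9, 10); releases (0, 0, 2), pool now (7, 9, 12)


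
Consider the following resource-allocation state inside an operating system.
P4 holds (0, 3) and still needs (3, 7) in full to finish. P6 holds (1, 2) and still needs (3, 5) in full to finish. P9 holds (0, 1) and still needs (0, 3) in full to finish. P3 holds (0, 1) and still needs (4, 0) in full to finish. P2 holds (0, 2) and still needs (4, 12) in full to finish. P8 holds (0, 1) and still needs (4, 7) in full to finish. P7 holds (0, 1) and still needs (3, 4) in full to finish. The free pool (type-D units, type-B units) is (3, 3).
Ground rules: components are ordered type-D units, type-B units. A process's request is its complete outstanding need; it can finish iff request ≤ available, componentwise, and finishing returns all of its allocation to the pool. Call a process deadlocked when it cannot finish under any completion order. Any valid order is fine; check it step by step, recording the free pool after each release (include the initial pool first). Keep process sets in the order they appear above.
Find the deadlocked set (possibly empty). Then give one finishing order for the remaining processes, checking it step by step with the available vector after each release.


Nothing here is deadlocked.
Key observation: beginning at P9, releases accumulate fast enough that every process eventually fits.
The rest can finish in the order P9, P7, P6, P3, P4, P8, P2. Check, step by step:
  pool = (3, 3)
  P9: need (0, 3) fits (3, 3); releases (0, 1), pool now (3, 4)
  P7: need (3, 4) fits (3, 4); releases (0, 1), pool now (3, 5)
  P6: need (3, 5) fits (3, 5); releases (1, 2), pool now (4, 7)
  P3: need (4, 0) fits (4, 7); releases (0, 1), pool now (4, 8)
  P4: need (3, 7) fits (4, 8); releases (0, 3), pool now (4, 11)
  P8: need (4, 7) fits (4, 11); releases (0, 1), pool now (4, 12)
  P2: need (4, 12) fits (4, 12); releases (0, 2), pool now (4, 14)


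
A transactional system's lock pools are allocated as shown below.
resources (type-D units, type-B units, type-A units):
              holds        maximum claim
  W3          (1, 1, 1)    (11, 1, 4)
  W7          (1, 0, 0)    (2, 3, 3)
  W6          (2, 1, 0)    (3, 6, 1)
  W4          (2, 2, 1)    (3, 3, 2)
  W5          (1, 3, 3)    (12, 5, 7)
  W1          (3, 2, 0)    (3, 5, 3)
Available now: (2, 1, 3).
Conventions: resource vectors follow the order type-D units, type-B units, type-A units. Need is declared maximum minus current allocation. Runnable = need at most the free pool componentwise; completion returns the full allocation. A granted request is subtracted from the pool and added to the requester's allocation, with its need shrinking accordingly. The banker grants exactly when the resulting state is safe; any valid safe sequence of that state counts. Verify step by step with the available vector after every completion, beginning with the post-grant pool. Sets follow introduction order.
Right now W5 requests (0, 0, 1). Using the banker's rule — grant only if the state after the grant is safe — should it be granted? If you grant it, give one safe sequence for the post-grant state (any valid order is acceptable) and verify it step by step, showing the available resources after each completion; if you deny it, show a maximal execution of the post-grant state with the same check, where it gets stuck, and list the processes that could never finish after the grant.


GRANT. The post-grant state is safe; one safe sequence: W4, W7, W1, W6, W3, W5.
Key observation: the grant leaves (2, 1, 2) free — enough for W4, whose release restarts the cascade.
Verifying the post-grant state step by step:
  pool = (2, 1, 2)
  W4: need (1, 1, 1) fits (2, 1, 2); releases (2, 2, 1), pool now (4, 3, 3)
  W7: need (1, 3, 3) fits (4, 3, 3); releases (1, 0, 0), pool now (5, 3, 3)
  W1: need (0, 3, 3) fits (5, 3, 3); releases (3, 2, 0), pool now (8, 5, 3)
  W6: need (1, 5, 1) fits (8, 5, 3); releases (2, 1, 0), pool now (10, 6, 3)
  W3: need (10, 0, 3) fits (10, 6, 3); releases (1, 1, 1), pool now (11, 7, 4)
  W5: need (11, 2, 3) fits (11, 7, 4); releases (1, 3, 4), pool now (12, 10, 8)


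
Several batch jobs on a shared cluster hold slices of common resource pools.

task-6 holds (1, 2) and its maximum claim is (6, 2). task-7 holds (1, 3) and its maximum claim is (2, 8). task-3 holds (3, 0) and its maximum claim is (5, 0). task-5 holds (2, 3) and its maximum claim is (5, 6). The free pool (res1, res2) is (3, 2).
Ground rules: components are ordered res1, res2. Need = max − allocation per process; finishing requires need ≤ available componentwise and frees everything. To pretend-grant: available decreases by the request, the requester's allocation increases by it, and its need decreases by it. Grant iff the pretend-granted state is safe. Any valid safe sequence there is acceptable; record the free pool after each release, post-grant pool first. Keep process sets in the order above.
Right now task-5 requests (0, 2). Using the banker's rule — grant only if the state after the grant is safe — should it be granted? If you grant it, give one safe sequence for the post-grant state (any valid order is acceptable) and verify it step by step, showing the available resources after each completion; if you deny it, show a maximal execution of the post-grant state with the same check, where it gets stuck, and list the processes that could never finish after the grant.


GRANT — the state after the grant stays safe, e.g. via task-3, task-6, task-5, task-7.
Key observation: post-grant, (3, 0) remains, and an order beginning with task-3 completes everyone.
Step-by-step check of the post-grant state:
  pool = (3, 0)
  run task-3 (needs (2, 0), free (3, 0)); after release of (3, 0) the pool is (6, 0)
  run task-6 (needs (5, 0), free (6, 0)); after release of (1, 2) the pool is (7, 2)
  run task-5 (needs (3, 1), free (7, 2)); after release of (2, 5) the pool is (9, 7)
  run task-7 (needs (1, 5), free (9, 7)); after release of (1, 3) the pool is (10, 10)


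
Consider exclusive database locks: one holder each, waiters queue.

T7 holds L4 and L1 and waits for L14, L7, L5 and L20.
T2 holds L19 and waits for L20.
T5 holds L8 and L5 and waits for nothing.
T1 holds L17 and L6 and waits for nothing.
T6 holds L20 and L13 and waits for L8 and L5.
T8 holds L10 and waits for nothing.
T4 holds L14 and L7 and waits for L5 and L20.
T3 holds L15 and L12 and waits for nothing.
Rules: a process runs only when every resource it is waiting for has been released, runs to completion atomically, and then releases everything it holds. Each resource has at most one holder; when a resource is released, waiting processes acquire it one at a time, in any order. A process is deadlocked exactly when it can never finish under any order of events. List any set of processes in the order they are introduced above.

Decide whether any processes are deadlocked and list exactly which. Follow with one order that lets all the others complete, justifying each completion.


The deadlocked set is empty.
Key observation: the wait graph is acyclic; completion cascades from the unblocked processes through everyone else.
The rest can finish in the order T8, T5, T6, T4, T1, T3, T2, T7.
Walking it through:
  T8 waits on nothing -> runs at once and releases L10
  T5 waits on nothing -> runs at once and releases L8 and L5
  run T6 (all its waits — L8 and L5 — are resolved); releases L20 and L13
  run T4 (all its waits — L5 and L20 — are resolved); releases L14 and L7
  T1 waits on nothing -> runs at once and releases L17 and L6
  T3 waits on nothing -> runs at once and releases L15 and L12
  run T2 (all its waits — L20 — are resolved); releases L19
  run T7 (all its waits — L14, L7, L5 and L20 — are resolved); releases L4 and L1


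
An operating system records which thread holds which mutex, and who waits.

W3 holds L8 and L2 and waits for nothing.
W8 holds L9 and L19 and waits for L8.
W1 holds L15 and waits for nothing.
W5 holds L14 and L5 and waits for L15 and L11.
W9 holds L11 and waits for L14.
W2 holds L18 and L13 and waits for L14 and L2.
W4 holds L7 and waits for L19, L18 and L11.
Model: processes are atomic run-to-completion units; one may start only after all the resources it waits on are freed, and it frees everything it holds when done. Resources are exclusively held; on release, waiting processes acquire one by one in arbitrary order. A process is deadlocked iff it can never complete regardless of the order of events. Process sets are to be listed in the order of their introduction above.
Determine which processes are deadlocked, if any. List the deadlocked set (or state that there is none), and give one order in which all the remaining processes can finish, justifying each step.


Deadlocked set: W5, W9, W2 and W4.
Key observation: W5 -> W9 -> W5 is a circular wait — nothing in it can go first; W2 and W4 wait into the deadlock from upstream.
One completion order for the rest: W1, W3, W8.
Walking it through:
  W1: no waits; runs immediately, freeing L15
  W3: no waits; runs immediately, freeing L8 and L2
  run W8 (all its waits — L8 — are resolved); releases L9 and L19


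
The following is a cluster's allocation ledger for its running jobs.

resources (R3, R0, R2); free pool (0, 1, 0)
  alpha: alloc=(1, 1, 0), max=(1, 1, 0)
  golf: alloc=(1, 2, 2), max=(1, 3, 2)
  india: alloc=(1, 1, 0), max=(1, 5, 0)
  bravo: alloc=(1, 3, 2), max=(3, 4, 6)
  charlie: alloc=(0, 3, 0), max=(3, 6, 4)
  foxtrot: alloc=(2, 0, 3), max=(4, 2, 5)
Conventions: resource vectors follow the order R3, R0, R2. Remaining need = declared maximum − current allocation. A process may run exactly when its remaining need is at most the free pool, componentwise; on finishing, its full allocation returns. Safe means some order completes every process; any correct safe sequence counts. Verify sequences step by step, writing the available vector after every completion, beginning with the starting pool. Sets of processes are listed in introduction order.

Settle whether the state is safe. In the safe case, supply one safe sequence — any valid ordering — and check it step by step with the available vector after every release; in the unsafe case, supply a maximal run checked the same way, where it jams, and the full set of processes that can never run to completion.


SAFE. One safe sequence: golf, alpha, foxtrot, bravo, charlie, india.
Key observation: at golf the run first touches a limit — (0, 1, 0) against (0, 1, 0), exact on a resource it actually requests.
Check, step by step:
  pool = (0, 1, 0)
  golf needs (0, 1, 0) <= (0, 1, 0) -> finishes; pool += (1, 2, 2) = (1, 3, 2)
  alpha needs (0, 0, 0) <= (1, 3, 2) -> finishes; pool += (1, 1, 0) = (2, 4, 2)
  foxtrot needs (2, 2, 2) <= (2, 4, 2) -> finishes; pool += (2, 0, 3) = (4, 4, 5)
  bravo needs (2, 1, 4) <= (4, 4, 5) -> finishes; pool += (1, 3, 2) = (5, 7, 7)
  charlie needs (3, 3, 4) <= (5, 7, 7) -> finishes; pool += (0, 3, 0) = (5, 10, 7)
  india needs (0, 4, 0) <= (5, 10, 7) -> finishes; pool += (1, 1, 0) = (6, 11, 7)


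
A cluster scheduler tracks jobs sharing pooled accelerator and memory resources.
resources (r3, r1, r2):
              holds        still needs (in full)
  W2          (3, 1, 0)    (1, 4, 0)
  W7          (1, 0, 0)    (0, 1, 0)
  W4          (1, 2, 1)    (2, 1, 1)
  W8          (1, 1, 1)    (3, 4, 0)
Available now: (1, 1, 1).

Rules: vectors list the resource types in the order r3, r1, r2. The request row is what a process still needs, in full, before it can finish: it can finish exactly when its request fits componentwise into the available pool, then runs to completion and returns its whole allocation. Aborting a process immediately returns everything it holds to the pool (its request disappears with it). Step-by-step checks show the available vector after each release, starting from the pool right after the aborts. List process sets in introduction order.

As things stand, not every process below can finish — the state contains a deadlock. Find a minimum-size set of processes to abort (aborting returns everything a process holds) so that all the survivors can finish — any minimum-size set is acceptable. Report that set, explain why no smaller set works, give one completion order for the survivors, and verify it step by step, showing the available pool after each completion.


The answer: abort W8.
Key observation: W2 had no path to completion before; after the abort of W8 ((1, 1, 1) returned), step 3 is where it fits.
No smaller set exists: with zero aborts the deadlock remains.
Survivors finish in the order: W4, W7, W2. Verifying each step (pool after the aborts first):
  pool = (2, 2, 2)
  run W4 (needs (2, 1, 1), free (2, 2, 2)); after release of (1, 2, 1) the pool is (3, 4, 3)
  run W7 (needs (0, 1, 0), free (3, 4, 3)); after release of (1, 0, 0) the pool is (4, 4, 3)
  run W2 (needs (1, 4, 0), free (4, 4, 3)); after release of (3, 1, 0) the pool is (7, 5, 3)


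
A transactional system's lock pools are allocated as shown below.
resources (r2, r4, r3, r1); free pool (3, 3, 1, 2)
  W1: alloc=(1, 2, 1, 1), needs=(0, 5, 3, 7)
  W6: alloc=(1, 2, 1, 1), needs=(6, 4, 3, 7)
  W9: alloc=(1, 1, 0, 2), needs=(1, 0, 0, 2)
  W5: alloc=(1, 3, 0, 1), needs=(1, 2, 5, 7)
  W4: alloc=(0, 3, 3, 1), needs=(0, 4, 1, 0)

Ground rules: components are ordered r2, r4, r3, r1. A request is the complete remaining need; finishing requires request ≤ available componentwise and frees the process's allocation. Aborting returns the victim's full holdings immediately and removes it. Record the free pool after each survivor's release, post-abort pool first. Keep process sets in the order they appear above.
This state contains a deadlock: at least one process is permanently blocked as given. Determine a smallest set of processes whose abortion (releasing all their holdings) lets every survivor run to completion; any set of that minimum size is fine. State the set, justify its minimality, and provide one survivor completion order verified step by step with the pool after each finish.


The answer: abort W6 and W5.
Key observation: the returned (2, 5, 1, 2) from W6 and W5 is what brings W1 — unrunnable before, under any order — into play at step 3.
Why nothing smaller works — every single abort fails: W1 alone leaves W6 blocked (short on r2 and r1); W6 alone leaves W1 blocked (short on r1); W9 alone leaves W1 blocked (short on r1); W5 alone leaves W1 blocked (short on r1); W4 alone leaves W1 blocked (short on r1).
The survivors complete as W9, W4, W1. Walking it through (starting from the post-abort pool):
  pool = (5, 8, 2, 4)
  run W9 (needs (1, 0, 0, 2), free (5, 8, 2, 4)); after release of (1, 1, 0, 2) the pool is (6, 9, 2, 6)
  run W4 (needs (0, 4, 1, 0), free (6, 9, 2, 6)); after release of (0, 3, 3, 1) the pool is (6, 12, 5, 7)
  run W1 (needs (0, 5, 3, 7), free (6, 12, 5, 7)); after release of (1, 2, 1, 1) the pool is (7, 14, 6, 8)


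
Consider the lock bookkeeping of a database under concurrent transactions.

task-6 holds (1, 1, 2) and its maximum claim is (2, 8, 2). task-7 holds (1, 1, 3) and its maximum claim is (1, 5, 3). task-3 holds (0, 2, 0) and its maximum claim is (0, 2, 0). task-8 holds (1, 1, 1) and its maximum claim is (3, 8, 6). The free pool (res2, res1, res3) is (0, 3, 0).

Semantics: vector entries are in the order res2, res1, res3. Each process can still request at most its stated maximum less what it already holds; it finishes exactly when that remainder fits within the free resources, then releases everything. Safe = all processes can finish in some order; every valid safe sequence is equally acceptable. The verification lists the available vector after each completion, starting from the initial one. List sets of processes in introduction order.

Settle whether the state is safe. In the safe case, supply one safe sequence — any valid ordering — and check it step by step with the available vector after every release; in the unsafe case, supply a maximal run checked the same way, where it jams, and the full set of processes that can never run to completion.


The state is UNSAFE.
Key observation: no order helps: past task-3, task-7, the free pool tops out at (1, 6, 3), below what each blocked process needs in res1.
A maximal execution: task-3, task-7 — then nothing else fits. Check, step by step:
  pool = (0, 3, 0)
  task-3: need (0, 0, 0) fits (0, 3, 0); releases (0, 2, 0), pool now (0, 5, 0)
  task-7: need (0, 4, 0) fits (0, 5, 0); releases (1, 1, 3), pool now (1, 6, 3)
  task-6 cannot run: need (1, 7, 0) vs free (1, 6, 3) (insufficient res1)
  task-8 cannot run: need (2, 7, 5) vs free (1, 6, 3) (insufficient res2, res1 and res3)
Never able to finish: task-6 and task-8.
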